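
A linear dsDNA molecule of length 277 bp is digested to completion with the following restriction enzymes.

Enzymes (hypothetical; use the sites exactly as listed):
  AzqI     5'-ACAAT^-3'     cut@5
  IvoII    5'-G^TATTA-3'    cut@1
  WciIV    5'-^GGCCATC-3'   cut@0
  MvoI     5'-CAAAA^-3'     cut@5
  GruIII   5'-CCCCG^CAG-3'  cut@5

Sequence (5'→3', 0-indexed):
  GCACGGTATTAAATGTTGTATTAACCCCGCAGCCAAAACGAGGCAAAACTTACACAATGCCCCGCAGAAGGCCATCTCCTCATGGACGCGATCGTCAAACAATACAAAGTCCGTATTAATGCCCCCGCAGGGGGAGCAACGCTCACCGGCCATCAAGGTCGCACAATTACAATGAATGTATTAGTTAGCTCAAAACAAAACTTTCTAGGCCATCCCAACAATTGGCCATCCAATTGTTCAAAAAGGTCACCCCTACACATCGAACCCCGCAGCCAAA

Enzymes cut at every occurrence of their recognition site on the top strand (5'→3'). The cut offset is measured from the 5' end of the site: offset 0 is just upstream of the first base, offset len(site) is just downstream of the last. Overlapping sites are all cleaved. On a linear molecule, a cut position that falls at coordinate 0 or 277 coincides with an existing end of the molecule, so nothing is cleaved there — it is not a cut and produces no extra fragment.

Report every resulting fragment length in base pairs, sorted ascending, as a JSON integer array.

Site scan:
  AzqI ACAAT/5: at [53, 98, 162, 168, 217] ⇒ [58, 103, 167, 173, 222]
  IvoII GTATTA/1: at [5, 17, 112, 177] ⇒ [6, 18, 113, 178]
  WciIV GGCCATC/0: at [69, 147, 207, 223] ⇒ [69, 147, 207, 223]
  MvoI CAAAA/5: at [33, 43, 190, 195, 238] ⇒ [38, 48, 195, 200, 243]
  GruIII CCCCGCAG/5: at [24, 59, 122, 264] ⇒ [29, 64, 127, 269]

Pooled cuts: [6, 18, 29, 38, 48, 58, 64, 69, 103, 113, 127, 147, 167, 173, 178, 195, 200, 207, 222, 223, 243, 269]

Fragment lengths:
  [0,6): 6 bp
  [6,18): 12 bp
  [18,29): 11 bp
  [29,38): 9 bp
  [38,48): 10 bp
  [48,58): 10 bp
  [58,64): 6 bp
  [64,69): 5 bp
  [69,103): 34 bp
  [103,113): 10 bp
  [113,127): 14 bp
  [127,147): 20 bp
  [147,167): 20 bp
  [167,173): 6 bp
  [173,178): 5 bp
  [178,195): 17 bp
  [195,200): 5 bp
  [200,207): 7 bp
  [207,222): 15 bp
  [222,223): 1 bp
  [223,243): 20 bp
  [243,269): 26 bp
  [269,277): 8 bp

[1,5,5,5,6,6,6,7,8,9,10,10,10,11,12,14,15,17,20,20,20,26,34]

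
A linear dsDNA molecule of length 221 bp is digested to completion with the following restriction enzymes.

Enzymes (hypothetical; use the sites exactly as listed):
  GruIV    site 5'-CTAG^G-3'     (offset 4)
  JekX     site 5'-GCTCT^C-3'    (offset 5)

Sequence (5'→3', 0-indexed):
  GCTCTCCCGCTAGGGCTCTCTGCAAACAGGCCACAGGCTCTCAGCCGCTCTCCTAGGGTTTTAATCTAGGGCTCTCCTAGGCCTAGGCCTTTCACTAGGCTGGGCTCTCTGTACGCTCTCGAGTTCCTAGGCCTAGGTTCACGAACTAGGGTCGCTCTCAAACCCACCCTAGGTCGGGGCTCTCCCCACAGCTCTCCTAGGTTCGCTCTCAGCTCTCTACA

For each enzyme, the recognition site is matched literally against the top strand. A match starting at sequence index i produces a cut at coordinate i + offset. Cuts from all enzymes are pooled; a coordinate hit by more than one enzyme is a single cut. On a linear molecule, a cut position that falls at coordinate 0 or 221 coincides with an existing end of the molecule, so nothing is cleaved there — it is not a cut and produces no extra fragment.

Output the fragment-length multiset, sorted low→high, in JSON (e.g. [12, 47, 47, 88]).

[5,5,5,5,5,6,6,6,6,7,8,9,9,10,10,11,11,11,12,12,13,13,14,22]

Per-enzyme occurrences:
  GruIV CTAGG/4: at [9, 52, 65, 76, 82, 94, 126, 132, 145, 168, 196] ⇒ [13, 56, 69, 80, 86, 98, 130, 136, 149, 172, 200]
  JekX GCTCTC/5: at [0, 14, 36, 46, 70, 103, 114, 153, 178, 190, 204, 211] ⇒ [5, 19, 41, 51, 75, 108, 119, 158, 183, 195, 209, 216]

All cut coordinates (distinct, sorted): [5, 13, 19, 41, 51, 56, 69, 75, 80, 86, 98, 108, 119, 130, 136, 149, 158, 172, 183, 195, 200, 209, 216]

Fragments:
  [0,5): 5 bp
  [5,13): 8 bp
  [13,19): 6 bp
  [19,41): 22 bp
  [41,51): 10 bp
  [51,56): 5 bp
  [56,69): 13 bp
  [69,75): 6 bp
  [75,80): 5 bp
  [80,86): 6 bp
  [86,98): 12 bp
  [98,108): 10 bp
  [108,119): 11 bp
  [119,130): 11 bp
  [130,136): 6 bp
  [136,149): 13 bp
  [149,158): 9 bp
  [158,172): 14 bp
  [172,183): 11 bp
  [183,195): 12 bp
  [195,200): 5 bp
  [200,209): 9 bp
  [209,216): 7 bp
  [216,221): 5 bp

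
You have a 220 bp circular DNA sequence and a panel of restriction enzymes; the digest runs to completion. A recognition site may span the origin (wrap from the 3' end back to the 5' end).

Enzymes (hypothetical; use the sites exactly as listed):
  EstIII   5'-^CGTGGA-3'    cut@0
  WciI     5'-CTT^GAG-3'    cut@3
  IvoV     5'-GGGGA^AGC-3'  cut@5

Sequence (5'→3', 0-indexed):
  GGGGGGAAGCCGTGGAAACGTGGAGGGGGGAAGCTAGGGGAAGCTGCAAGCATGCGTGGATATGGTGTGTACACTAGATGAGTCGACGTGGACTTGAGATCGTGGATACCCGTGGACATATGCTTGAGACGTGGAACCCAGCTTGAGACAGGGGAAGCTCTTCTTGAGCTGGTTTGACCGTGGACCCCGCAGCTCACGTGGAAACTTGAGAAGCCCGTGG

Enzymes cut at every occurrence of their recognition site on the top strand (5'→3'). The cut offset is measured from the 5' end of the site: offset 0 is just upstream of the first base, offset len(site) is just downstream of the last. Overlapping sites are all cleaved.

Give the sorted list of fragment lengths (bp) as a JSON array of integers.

Per-enzyme occurrences:
  EstIII CGTGGA/0: at [10, 18, 54, 86, 100, 110, 129, 178, 196] ⇒ [10, 18, 54, 86, 100, 110, 129, 178, 196]
  WciI CTTGAG/3: at [92, 122, 141, 162, 204] ⇒ [95, 125, 144, 165, 207]
  IvoV GGGGAAGC/5: at [2, 26, 36, 150] ⇒ [7, 31, 41, 155]

All cut coordinates (distinct, sorted): [7, 10, 18, 31, 41, 54, 86, 95, 100, 110, 125, 129, 144, 155, 165, 178, 196, 207]

Fragment lengths:
  7→10: 3 bp
  10→18: 8 bp
  18→31: 13 bp
  31→41: 10 bp
  41→54: 13 bp
  54→86: 32 bp
  86→95: 9 bp
  95→100: 5 bp
  100→110: 10 bp
  110→125: 15 bp
  125→129: 4 bp
  129→144: 15 bp
  144→155: 11 bp
  155→165: 10 bp
  165→178: 13 bp
  178→196: 18 bp
  196→207: 11 bp
  207→7 (wrap): 220-207+7 = 20 bp

[3,4,5,8,9,10,10,10,11,11,13,13,13,15,15,18,20,32]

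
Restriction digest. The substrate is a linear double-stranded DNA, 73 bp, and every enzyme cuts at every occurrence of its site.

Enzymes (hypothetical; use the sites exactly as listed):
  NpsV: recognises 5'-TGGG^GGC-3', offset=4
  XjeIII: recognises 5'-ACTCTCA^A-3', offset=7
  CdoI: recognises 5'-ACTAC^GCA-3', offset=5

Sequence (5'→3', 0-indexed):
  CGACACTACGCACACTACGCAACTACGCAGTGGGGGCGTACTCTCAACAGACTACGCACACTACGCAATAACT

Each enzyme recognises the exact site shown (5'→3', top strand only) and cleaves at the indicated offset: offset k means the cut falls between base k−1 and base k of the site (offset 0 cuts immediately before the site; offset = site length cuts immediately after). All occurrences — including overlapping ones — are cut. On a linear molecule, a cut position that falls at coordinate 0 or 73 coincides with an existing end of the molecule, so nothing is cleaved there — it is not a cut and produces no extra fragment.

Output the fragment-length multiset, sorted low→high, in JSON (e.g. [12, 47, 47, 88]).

[8,8,9,9,9,9,9,12]

Scan for sites:
  NpsV TGGGGGC/4: at [30] ⇒ [34]
  XjeIII ACTCTCAA/7: at [39] ⇒ [46]
  CdoI ACTACGCA/5: at [4, 13, 21, 50, 59] ⇒ [9, 18, 26, 55, 64]

Pooled cuts: [9, 18, 26, 34, 46, 55, 64]

Fragment lengths:
  [0,9): 9 bp
  [9,18): 9 bp
  [18,26): 8 bp
  [26,34): 8 bp
  [34,46): 12 bp
  [46,55): 9 bp
  [55,64): 9 bp
  [64,73): 9 bp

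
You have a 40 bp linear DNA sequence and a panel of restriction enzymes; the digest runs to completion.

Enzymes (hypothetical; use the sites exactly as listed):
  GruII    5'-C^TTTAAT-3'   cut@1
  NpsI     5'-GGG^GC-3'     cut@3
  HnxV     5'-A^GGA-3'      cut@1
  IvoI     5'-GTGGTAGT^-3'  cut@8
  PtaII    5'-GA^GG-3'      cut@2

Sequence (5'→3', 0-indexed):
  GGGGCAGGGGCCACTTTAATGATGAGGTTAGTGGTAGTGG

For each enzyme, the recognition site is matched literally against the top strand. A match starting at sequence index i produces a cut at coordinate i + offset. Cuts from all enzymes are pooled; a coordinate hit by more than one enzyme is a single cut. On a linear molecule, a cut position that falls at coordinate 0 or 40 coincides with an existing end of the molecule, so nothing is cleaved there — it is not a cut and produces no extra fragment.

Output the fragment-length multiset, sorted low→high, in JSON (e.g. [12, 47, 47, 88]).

[2,3,5,6,11,13]

Per-enzyme occurrences:
  GruII CTTTAAT/1: at [13] ⇒ [14]
  NpsI GGGGC/3: at [0, 6] ⇒ [3, 9]
  HnxV (AGGA, off=1): no sites
  IvoI GTGGTAGT/8: at [30] ⇒ [38]
  PtaII GAGG/2: at [23] ⇒ [25]

All cut coordinates (distinct, sorted): [3, 9, 14, 25, 38]

Fragment lengths:
  [0,3): 3 bp
  [3,9): 6 bp
  [9,14): 5 bp
  [14,25): 11 bp
  [25,38): 13 bp
  [38,40): 2 bp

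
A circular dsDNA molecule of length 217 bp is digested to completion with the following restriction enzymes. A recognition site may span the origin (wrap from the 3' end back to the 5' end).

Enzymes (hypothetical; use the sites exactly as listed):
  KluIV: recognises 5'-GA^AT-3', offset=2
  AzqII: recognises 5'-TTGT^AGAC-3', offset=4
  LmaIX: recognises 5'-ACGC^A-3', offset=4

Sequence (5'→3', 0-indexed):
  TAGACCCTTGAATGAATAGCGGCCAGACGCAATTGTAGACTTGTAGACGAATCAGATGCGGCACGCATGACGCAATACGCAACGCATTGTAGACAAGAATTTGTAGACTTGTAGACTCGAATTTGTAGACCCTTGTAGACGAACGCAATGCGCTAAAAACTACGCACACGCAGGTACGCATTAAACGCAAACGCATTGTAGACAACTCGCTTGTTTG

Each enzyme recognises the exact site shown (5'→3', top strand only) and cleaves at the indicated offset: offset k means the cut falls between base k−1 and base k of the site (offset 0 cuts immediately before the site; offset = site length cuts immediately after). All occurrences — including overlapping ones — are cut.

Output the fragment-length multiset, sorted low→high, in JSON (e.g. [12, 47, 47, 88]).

Scan for sites:
  KluIV (GAAT, off=2): starts [9, 13, 48, 96, 118] → cuts [11, 15, 50, 98, 120]
  AzqII (TTGTAGAC, off=4): starts [32, 40, 86, 100, 108, 122, 132, 195, 214] → cuts [1, 36, 44, 90, 104, 112, 126, 136, 199]
  LmaIX (ACGCA, off=4): starts [26, 62, 69, 76, 81, 142, 161, 167, 175, 184, 190] → cuts [30, 66, 73, 80, 85, 146, 165, 171, 179, 188, 194]

Pooled cuts: [1, 11, 15, 30, 36, 44, 50, 66, 73, 80, 85, 90, 98, 104, 112, 120, 126, 136, 146, 165, 171, 179, 188, 194, 199]

Fragments:
  1→11: 10 bp
  11→15: 4 bp
  15→30: 15 bp
  30→36: 6 bp
  36→44: 8 bp
  44→50: 6 bp
  50→66: 16 bp
  66→73: 7 bp
  73→80: 7 bp
  80→85: 5 bp
  85→90: 5 bp
  90→98: 8 bp
  98→104: 6 bp
  104→112: 8 bp
  112→120: 8 bp
  120→126: 6 bp
  126→136: 10 bp
  136→146: 10 bp
  146→165: 19 bp
  165→171: 6 bp
  171→179: 8 bp
  179→188: 9 bp
  188→194: 6 bp
  194→199: 5 bp
  199→1 (wrap): 217-199+1 = 19 bp

[4,5,5,5,6,6,6,6,6,6,7,7,8,8,8,8,8,9,10,10,10,15,16,19,19]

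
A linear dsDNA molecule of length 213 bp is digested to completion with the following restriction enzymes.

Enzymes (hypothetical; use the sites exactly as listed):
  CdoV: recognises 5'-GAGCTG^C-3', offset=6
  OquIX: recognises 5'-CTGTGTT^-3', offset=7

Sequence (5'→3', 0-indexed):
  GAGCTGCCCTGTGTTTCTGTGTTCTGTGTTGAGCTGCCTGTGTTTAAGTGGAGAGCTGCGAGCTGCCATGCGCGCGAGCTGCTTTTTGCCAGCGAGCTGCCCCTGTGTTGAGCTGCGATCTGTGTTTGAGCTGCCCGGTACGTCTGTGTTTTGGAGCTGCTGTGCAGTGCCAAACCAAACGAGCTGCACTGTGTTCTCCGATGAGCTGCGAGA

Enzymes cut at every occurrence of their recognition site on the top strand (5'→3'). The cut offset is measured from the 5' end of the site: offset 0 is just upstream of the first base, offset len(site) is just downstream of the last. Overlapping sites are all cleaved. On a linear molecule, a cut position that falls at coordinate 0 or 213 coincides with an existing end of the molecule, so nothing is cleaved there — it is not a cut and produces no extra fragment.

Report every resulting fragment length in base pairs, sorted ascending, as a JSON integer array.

Per-enzyme occurrences:
  CdoV (GAGCTGC, off=6): starts [0, 30, 52, 59, 75, 93, 109, 127, 153, 180, 202] → cuts [6, 36, 58, 65, 81, 99, 115, 133, 159, 186, 208]
  OquIX (CTGTGTT, off=7): starts [8, 16, 23, 37, 102, 119, 143, 188] → cuts [15, 23, 30, 44, 109, 126, 150, 195]

All cut coordinates (distinct, sorted): [6, 15, 23, 30, 36, 44, 58, 65, 81, 99, 109, 115, 126, 133, 150, 159, 186, 195, 208]

Fragments:
  [0,6): 6 bp
  [6,15): 9 bp
  [15,23): 8 bp
  [23,30): 7 bp
  [30,36): 6 bp
  [36,44): 8 bp
  [44,58): 14 bp
  [58,65): 7 bp
  [65,81): 16 bp
  [81,99): 18 bp
  [99,109): 10 bp
  [109,115): 6 bp
  [115,126): 11 bp
  [126,133): 7 bp
  [133,150): 17 bp
  [150,159): 9 bp
  [159,186): 27 bp
  [186,195): 9 bp
  [195,208): 13 bp
  [208,213): 5 bp

[5,6,6,6,7,7,7,8,8,9,9,9,10,11,13,14,16,17,18,27]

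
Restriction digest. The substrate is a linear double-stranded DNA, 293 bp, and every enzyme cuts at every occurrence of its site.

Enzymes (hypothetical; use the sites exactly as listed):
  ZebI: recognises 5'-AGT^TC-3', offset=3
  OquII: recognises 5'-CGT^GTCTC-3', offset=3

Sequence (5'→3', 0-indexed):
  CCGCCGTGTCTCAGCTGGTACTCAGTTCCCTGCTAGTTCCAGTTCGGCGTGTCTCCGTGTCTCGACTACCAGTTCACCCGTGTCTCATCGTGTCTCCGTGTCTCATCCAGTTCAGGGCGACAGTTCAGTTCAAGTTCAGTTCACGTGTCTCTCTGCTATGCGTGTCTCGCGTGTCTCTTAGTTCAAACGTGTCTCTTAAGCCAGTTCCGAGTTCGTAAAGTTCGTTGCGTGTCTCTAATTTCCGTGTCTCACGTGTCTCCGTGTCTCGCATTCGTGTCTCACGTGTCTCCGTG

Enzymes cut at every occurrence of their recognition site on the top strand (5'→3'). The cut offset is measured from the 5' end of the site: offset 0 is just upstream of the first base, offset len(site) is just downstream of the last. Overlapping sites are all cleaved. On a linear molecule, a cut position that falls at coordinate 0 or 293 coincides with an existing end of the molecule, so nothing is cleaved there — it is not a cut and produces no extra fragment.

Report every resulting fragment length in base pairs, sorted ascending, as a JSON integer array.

[5,5,6,6,6,7,7,7,8,8,8,8,8,9,9,9,9,9,9,10,10,11,12,13,13,15,15,15,17,19]

Scan for sites:
  ZebI (AGTTC, off=3): starts [23, 34, 40, 70, 108, 121, 126, 132, 137, 179, 202, 209, 218] → cuts [26, 37, 43, 73, 111, 124, 129, 135, 140, 182, 205, 212, 221]
  OquII (CGTGTCTC, off=3): starts [4, 47, 55, 78, 88, 96, 143, 160, 169, 187, 227, 242, 251, 259, 272, 281] → cuts [7, 50, 58, 81, 91, 99, 146, 163, 172, 190, 230, 245, 254, 262, 275, 284]

All cut coordinates (distinct, sorted): [7, 26, 37, 43, 50, 58, 73, 81, 91, 99, 111, 124, 129, 135, 140, 146, 163, 172, 182, 190, 205, 212, 221, 230, 245, 254, 262, 275, 284]

Fragment lengths:
  [0,7): 7 bp
  [7,26): 19 bp
  [26,37): 11 bp
  [37,43): 6 bp
  [43,50): 7 bp
  [50,58): 8 bp
  [58,73): 15 bp
  [73,81): 8 bp
  [81,91): 10 bp
  [91,99): 8 bp
  [99,111): 12 bp
  [111,124): 13 bp
  [124,129): 5 bp
  [129,135): 6 bp
  [135,140): 5 bp
  [140,146): 6 bp
  [146,163): 17 bp
  [163,172): 9 bp
  [172,182): 10 bp
  [182,190): 8 bp
  [190,205): 15 bp
  [205,212): 7 bp
  [212,221): 9 bp
  [221,230): 9 bp
  [230,245): 15 bp
  [245,254): 9 bp
  [254,262): 8 bp
  [262,275): 13 bp
  [275,284): 9 bp
  [284,293): 9 bp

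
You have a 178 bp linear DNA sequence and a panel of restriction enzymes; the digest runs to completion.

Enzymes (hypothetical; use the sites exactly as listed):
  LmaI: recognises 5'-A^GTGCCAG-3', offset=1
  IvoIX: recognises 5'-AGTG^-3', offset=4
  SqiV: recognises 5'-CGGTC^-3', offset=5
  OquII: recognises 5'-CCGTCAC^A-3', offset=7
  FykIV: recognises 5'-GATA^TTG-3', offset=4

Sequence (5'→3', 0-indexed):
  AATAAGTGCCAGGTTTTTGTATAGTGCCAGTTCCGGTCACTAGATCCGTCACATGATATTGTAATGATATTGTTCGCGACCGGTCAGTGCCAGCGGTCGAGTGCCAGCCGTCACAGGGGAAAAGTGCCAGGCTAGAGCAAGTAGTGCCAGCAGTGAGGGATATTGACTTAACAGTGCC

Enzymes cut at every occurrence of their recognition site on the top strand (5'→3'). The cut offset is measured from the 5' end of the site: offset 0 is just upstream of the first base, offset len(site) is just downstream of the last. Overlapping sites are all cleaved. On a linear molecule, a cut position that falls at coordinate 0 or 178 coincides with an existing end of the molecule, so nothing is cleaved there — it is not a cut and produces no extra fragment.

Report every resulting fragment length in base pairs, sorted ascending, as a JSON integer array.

[1,2,2,3,3,3,3,3,3,5,6,7,9,9,9,11,11,12,14,14,15,16,17]

Scan for sites:
  LmaI (AGTGCCAG, off=1): starts [4, 22, 85, 99, 122, 142] → cuts [5, 23, 86, 100, 123, 143]
  IvoIX (AGTG, off=4): starts [4, 22, 85, 99, 122, 142, 151, 172] → cuts [8, 26, 89, 103, 126, 146, 155, 176]
  SqiV (CGGTC, off=5): starts [33, 80, 93] → cuts [38, 85, 98]
  OquII (CCGTCACA, off=7): starts [45, 107] → cuts [52, 114]
  FykIV (GATATTG, off=4): starts [54, 65, 158] → cuts [58, 69, 162]

All cut coordinates (distinct, sorted): [5, 8, 23, 26, 38, 52, 58, 69, 85, 86, 89, 98, 100, 103, 114, 123, 126, 143, 146, 155, 162, 176]

Fragment lengths:
  [0,5): 5 bp
  [5,8): 3 bp
  [8,23): 15 bp
  [23,26): 3 bp
  [26,38): 12 bp
  [38,52): 14 bp
  [52,58): 6 bp
  [58,69): 11 bp
  [69,85): 16 bp
  [85,86): 1 bp
  [86,89): 3 bp
  [89,98): 9 bp
  [98,100): 2 bp
  [100,103): 3 bp
  [103,114): 11 bp
  [114,123): 9 bp
  [123,126): 3 bp
  [126,143): 17 bp
  [143,146): 3 bp
  [146,155): 9 bp
  [155,162): 7 bp
  [162,176): 14 bp
  [176,178): 2 bp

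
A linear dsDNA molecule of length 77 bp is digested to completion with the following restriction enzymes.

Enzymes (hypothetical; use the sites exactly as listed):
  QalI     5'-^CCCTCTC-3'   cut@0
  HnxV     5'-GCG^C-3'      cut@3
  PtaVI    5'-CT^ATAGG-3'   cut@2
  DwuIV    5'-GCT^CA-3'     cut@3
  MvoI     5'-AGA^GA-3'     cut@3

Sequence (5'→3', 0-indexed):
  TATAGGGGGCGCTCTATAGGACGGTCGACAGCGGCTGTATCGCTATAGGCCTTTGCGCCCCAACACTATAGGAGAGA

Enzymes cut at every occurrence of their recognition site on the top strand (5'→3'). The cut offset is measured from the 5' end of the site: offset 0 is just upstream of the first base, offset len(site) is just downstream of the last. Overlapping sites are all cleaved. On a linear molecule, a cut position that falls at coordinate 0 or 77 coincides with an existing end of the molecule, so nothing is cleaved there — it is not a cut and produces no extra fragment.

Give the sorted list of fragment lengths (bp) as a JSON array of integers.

[2,4,8,10,11,13,29]

Scan for sites:
  QalI (CCCTCTC, off=0): no sites
  HnxV GCGC/3: at [8, 54] ⇒ [11, 57]
  PtaVI CTATAGG/2: at [13, 42, 65] ⇒ [15, 44, 67]
  DwuIV (GCTCA, off=3): no sites
  MvoI AGAGA/3: at [72] ⇒ [75]

All cut coordinates (distinct, sorted): [11, 15, 44, 57, 67, 75]

Fragment lengths:
  [0,11): 11 bp
  [11,15): 4 bp
  [15,44): 29 bp
  [44,57): 13 bp
  [57,67): 10 bp
  [67,75): 8 bp
  [75,77): 2 bp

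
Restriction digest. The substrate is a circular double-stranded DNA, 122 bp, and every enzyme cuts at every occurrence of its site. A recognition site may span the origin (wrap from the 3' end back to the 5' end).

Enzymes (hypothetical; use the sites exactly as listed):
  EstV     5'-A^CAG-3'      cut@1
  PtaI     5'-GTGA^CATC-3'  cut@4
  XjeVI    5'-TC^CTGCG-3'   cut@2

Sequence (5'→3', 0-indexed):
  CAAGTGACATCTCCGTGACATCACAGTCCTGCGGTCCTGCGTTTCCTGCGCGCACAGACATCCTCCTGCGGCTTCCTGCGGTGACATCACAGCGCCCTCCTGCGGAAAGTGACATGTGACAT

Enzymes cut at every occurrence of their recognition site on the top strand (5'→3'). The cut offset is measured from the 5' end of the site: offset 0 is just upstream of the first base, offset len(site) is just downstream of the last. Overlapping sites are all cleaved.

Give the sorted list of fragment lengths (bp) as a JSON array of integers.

[5,5,5,8,9,9,9,10,10,10,11,11,20]

Site scan:
  EstV ACAG/1: at [22, 53, 88] ⇒ [23, 54, 89]
  PtaI GTGACATC/4: at [3, 14, 80, 115] ⇒ [7, 18, 84, 119]
  XjeVI TCCTGCG/2: at [26, 34, 43, 63, 73, 97] ⇒ [28, 36, 45, 65, 75, 99]

Pooled cuts: [7, 18, 23, 28, 36, 45, 54, 65, 75, 84, 89, 99, 119]

Fragment lengths:
  7→18: 11 bp
  18→23: 5 bp
  23→28: 5 bp
  28→36: 8 bp
  36→45: 9 bp
  45→54: 9 bp
  54→65: 11 bp
  65→75: 10 bp
  75→84: 9 bp
  84→89: 5 bp
  89→99: 10 bp
  99→119: 20 bp
  119→7 (wrap): 122-119+7 = 10 bp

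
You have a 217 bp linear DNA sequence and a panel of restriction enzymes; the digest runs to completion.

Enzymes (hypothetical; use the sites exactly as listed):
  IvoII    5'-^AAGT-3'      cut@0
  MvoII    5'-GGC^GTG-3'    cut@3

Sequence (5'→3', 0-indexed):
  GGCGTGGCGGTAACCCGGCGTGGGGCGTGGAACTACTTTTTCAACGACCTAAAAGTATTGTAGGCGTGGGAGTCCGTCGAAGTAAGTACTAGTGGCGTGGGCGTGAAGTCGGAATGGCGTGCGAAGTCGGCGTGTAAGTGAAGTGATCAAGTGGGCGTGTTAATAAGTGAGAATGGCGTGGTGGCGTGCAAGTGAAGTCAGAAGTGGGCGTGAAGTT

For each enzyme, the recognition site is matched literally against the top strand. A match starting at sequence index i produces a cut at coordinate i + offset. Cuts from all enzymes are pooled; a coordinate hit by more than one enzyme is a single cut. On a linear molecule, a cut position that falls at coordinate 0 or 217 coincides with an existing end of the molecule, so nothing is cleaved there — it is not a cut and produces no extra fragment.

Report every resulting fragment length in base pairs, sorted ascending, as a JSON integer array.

[3,3,3,4,4,4,5,5,5,5,6,7,7,8,8,8,8,8,8,13,13,13,13,14,16,26]

Site scan:
  IvoII AAGT/0: at [52, 79, 83, 105, 123, 135, 140, 148, 164, 189, 194, 201, 212] ⇒ [52, 79, 83, 105, 123, 135, 140, 148, 164, 189, 194, 201, 212]
  MvoII GGCGTG/3: at [0, 16, 23, 62, 93, 99, 115, 128, 153, 174, 182, 206] ⇒ [3, 19, 26, 65, 96, 102, 118, 131, 156, 177, 185, 209]

Pooled cuts: [3, 19, 26, 52, 65, 79, 83, 96, 102, 105, 118, 123, 131, 135, 140, 148, 156, 164, 177, 185, 189, 194, 201, 209, 212]

Fragments:
  [0,3): 3 bp
  [3,19): 16 bp
  [19,26): 7 bp
  [26,52): 26 bp
  [52,65): 13 bp
  [65,79): 14 bp
  [79,83): 4 bp
  [83,96): 13 bp
  [96,102): 6 bp
  [102,105): 3 bp
  [105,118): 13 bp
  [118,123): 5 bp
  [123,131): 8 bp
  [131,135): 4 bp
  [135,140): 5 bp
  [140,148): 8 bp
  [148,156): 8 bp
  [156,164): 8 bp
  [164,177): 13 bp
  [177,185): 8 bp
  [185,189): 4 bp
  [189,194): 5 bp
  [194,201): 7 bp
  [201,209): 8 bp
  [209,212): 3 bp
  [212,217): 5 bp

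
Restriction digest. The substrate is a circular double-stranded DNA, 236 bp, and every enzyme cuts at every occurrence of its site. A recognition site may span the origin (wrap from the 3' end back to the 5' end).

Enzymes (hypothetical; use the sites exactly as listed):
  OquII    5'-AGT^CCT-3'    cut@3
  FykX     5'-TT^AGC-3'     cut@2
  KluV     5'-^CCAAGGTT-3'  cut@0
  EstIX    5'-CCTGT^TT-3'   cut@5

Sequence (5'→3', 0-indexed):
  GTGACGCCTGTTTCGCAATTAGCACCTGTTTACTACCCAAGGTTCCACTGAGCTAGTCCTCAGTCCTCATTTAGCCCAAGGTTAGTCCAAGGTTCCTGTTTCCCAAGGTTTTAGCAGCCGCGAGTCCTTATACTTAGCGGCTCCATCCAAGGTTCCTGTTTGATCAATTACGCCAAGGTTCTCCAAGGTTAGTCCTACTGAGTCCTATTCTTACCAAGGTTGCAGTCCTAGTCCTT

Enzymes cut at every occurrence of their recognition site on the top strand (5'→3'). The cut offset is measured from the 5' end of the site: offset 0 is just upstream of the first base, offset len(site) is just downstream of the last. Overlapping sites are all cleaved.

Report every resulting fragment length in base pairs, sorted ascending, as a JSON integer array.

Per-enzyme occurrences:
  OquII (AGTCCT, off=3): starts [54, 61, 122, 190, 200, 223, 229] → cuts [57, 64, 125, 193, 203, 226, 232]
  FykX (TTAGC, off=2): starts [18, 70, 110, 133] → cuts [20, 72, 112, 135]
  KluV (CCAAGGTT, off=0): starts [36, 75, 86, 102, 146, 172, 182, 213] → cuts [36, 75, 86, 102, 146, 172, 182, 213]
  EstIX (CCTGTTT, off=5): starts [6, 24, 94, 154] → cuts [11, 29, 99, 159]

All cut coordinates (distinct, sorted): [11, 20, 29, 36, 57, 64, 72, 75, 86, 99, 102, 112, 125, 135, 146, 159, 172, 182, 193, 203, 213, 226, 232]

Fragment lengths:
  11→20: 9 bp
  20→29: 9 bp
  29→36: 7 bp
  36→57: 21 bp
  57→64: 7 bp
  64→72: 8 bp
  72→75: 3 bp
  75→86: 11 bp
  86→99: 13 bp
  99→102: 3 bp
  102→112: 10 bp
  112→125: 13 bp
  125→135: 10 bp
  135→146: 11 bp
  146→159: 13 bp
  159→172: 13 bp
  172→182: 10 bp
  182→193: 11 bp
  193→203: 10 bp
  203→213: 10 bp
  213→226: 13 bp
  226→232: 6 bp
  232→11 (wrap): 236-232+11 = 15 bp

[3,3,6,7,7,8,9,9,10,10,10,10,10,11,11,11,13,13,13,13,13,15,21]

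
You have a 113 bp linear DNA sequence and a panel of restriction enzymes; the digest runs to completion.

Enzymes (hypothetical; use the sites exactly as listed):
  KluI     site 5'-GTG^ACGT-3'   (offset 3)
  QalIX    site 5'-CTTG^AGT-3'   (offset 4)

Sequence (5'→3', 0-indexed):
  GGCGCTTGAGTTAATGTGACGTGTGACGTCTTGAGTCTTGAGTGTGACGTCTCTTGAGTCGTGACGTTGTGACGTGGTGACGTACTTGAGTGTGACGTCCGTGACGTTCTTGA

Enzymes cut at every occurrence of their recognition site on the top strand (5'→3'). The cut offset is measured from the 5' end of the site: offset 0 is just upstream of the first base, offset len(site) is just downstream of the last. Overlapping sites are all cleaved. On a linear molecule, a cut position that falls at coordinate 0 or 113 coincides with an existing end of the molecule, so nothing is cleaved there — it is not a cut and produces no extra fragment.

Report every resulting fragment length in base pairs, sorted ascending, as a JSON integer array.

[6,6,7,7,7,8,8,8,8,9,9,10,10,10]

Site scan:
  KluI GTGACGT/3: at [15, 22, 43, 60, 68, 76, 91, 100] ⇒ [18, 25, 46, 63, 71, 79, 94, 103]
  QalIX CTTGAGT/4: at [4, 29, 36, 52, 84] ⇒ [8, 33, 40, 56, 88]

Pooled cuts: [8, 18, 25, 33, 40, 46, 56, 63, 71, 79, 88, 94, 103]

Fragments:
  [0,8): 8 bp
  [8,18): 10 bp
  [18,25): 7 bp
  [25,33): 8 bp
  [33,40): 7 bp
  [40,46): 6 bp
  [46,56): 10 bp
  [56,63): 7 bp
  [63,71): 8 bp
  [71,79): 8 bp
  [79,88): 9 bp
  [88,94): 6 bp
  [94,103): 9 bp
  [103,113): 10 bp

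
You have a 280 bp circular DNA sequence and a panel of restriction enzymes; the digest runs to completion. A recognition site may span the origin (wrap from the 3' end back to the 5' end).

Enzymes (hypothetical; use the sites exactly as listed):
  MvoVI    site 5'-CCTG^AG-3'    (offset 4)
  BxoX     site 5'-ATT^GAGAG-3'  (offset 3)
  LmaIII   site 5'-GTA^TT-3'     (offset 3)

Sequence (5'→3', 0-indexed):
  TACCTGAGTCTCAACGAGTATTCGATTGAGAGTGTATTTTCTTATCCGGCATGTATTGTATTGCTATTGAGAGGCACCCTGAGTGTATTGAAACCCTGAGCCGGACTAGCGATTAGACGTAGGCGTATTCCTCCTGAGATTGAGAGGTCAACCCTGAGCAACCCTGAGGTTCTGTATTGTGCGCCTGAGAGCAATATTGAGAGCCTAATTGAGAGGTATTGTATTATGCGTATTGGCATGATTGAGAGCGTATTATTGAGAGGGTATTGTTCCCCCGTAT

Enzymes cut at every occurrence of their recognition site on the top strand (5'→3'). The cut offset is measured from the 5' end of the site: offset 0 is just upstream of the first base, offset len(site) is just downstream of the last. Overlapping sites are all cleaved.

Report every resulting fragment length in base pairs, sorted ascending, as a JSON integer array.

[5,5,5,5,6,7,7,8,8,9,9,9,9,9,10,10,11,11,11,11,12,13,13,14,15,19,29]

Per-enzyme occurrences:
  MvoVI CCTGAG/4: at [2, 77, 94, 132, 152, 162, 183] ⇒ [6, 81, 98, 136, 156, 166, 187]
  BxoX ATTGAGAG/3: at [24, 65, 138, 195, 207, 240, 254] ⇒ [27, 68, 141, 198, 210, 243, 257]
  LmaIII GTATT/3: at [17, 33, 52, 57, 84, 124, 173, 215, 220, 229, 249, 263, 276] ⇒ [20, 36, 55, 60, 87, 127, 176, 218, 223, 232, 252, 266, 279]

Pooled cuts: [6, 20, 27, 36, 55, 60, 68, 81, 87, 98, 127, 136, 141, 156, 166, 176, 187, 198, 210, 218, 223, 232, 243, 252, 257, 266, 279]

Fragments:
  6→20: 14 bp
  20→27: 7 bp
  27→36: 9 bp
  36→55: 19 bp
  55→60: 5 bp
  60→68: 8 bp
  68→81: 13 bp
  81→87: 6 bp
  87→98: 11 bp
  98→127: 29 bp
  127→136: 9 bp
  136→141: 5 bp
  141→156: 15 bp
  156→166: 10 bp
  166→176: 10 bp
  176→187: 11 bp
  187→198: 11 bp
  198→210: 12 bp
  210→218: 8 bp
  218→223: 5 bp
  223→232: 9 bp
  232→243: 11 bp
  243→252: 9 bp
  252→257: 5 bp
  257→266: 9 bp
  266→279: 13 bp
  279→6 (wrap): 280-279+6 = 7 bp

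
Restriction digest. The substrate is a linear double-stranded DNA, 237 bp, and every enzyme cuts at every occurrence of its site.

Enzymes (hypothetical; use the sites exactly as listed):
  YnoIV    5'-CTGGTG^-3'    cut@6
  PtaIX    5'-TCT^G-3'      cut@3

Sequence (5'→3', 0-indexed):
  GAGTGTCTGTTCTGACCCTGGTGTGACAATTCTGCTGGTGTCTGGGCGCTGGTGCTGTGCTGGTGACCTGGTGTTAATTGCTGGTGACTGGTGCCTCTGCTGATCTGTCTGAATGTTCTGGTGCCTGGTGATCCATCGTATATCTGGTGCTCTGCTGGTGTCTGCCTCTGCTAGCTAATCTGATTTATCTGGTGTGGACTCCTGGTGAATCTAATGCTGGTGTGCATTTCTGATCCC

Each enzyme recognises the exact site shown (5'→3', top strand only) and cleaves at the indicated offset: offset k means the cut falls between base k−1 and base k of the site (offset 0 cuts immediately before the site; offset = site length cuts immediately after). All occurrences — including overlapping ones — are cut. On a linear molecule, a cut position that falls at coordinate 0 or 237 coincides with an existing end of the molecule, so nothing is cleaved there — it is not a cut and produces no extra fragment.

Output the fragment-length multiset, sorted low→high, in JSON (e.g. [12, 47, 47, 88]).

Per-enzyme occurrences:
  YnoIV CTGGTG/6: at [17, 34, 48, 59, 67, 80, 87, 117, 124, 143, 154, 188, 201, 216] ⇒ [23, 40, 54, 65, 73, 86, 93, 123, 130, 149, 160, 194, 207, 222]
  PtaIX TCTG/3: at [5, 10, 30, 40, 95, 103, 107, 116, 142, 150, 160, 166, 178, 187, 228] ⇒ [8, 13, 33, 43, 98, 106, 110, 119, 145, 153, 163, 169, 181, 190, 231]

Pooled cuts: [8, 13, 23, 33, 40, 43, 54, 65, 73, 86, 93, 98, 106, 110, 119, 123, 130, 145, 149, 153, 160, 163, 169, 181, 190, 194, 207, 222, 231]

Fragments:
  [0,8): 8 bp
  [8,13): 5 bp
  [13,23): 10 bp
  [23,33): 10 bp
  [33,40): 7 bp
  [40,43): 3 bp
  [43,54): 11 bp
  [54,65): 11 bp
  [65,73): 8 bp
  [73,86): 13 bp
  [86,93): 7 bp
  [93,98): 5 bp
  [98,106): 8 bp
  [106,110): 4 bp
  [110,119): 9 bp
  [119,123): 4 bp
  [123,130): 7 bp
  [130,145): 15 bp
  [145,149): 4 bp
  [149,153): 4 bp
  [153,160): 7 bp
  [160,163): 3 bp
  [163,169): 6 bp
  [169,181): 12 bp
  [181,190): 9 bp
  [190,194): 4 bp
  [194,207): 13 bp
  [207,222): 15 bp
  [222,231): 9 bp
  [231,237): 6 bp

[3,3,4,4,4,4,4,5,5,6,6,7,7,7,7,8,8,8,9,9,9,10,10,11,11,12,13,13,15,15]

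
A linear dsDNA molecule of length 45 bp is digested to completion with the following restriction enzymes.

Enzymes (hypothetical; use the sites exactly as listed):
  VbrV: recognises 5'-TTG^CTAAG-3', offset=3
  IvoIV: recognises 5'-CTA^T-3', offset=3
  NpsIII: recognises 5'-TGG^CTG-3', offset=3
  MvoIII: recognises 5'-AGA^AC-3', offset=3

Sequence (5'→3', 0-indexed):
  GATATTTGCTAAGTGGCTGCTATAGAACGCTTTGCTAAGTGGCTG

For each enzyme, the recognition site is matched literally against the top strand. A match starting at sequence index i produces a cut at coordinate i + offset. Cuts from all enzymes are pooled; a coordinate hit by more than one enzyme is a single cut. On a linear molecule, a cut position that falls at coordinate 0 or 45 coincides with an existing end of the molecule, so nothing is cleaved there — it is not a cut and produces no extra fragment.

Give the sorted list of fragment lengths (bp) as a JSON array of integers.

[3,4,6,8,8,8,8]

Per-enzyme occurrences:
  VbrV (TTGCTAAG, off=3): starts [5, 31] → cuts [8, 34]
  IvoIV (CTAT, off=3): starts [19] → cuts [22]
  NpsIII (TGGCTG, off=3): starts [13, 39] → cuts [16, 42]
  MvoIII (AGAAC, off=3): starts [23] → cuts [26]

All cut coordinates (distinct, sorted): [8, 16, 22, 26, 34, 42]

Fragments:
  [0,8): 8 bp
  [8,16): 8 bp
  [16,22): 6 bp
  [22,26): 4 bp
  [26,34): 8 bp
  [34,42): 8 bp
  [42,45): 3 bp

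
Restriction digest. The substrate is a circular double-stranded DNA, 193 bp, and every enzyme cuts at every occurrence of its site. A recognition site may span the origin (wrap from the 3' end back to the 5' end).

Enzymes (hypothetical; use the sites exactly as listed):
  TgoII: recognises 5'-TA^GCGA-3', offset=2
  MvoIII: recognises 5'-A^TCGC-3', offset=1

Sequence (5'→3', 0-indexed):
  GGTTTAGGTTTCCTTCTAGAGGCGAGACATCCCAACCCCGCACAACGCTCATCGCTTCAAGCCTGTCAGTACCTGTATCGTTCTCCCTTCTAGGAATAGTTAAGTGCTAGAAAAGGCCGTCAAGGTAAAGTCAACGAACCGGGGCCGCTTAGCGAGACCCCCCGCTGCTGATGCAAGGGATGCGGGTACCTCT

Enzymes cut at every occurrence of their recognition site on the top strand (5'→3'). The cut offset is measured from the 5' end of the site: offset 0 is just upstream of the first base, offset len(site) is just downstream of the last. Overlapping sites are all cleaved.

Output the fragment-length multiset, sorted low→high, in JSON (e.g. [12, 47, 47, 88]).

Per-enzyme occurrences:
  TgoII (TAGCGA, off=2): starts [149] → cuts [151]
  MvoIII (ATCGC, off=1): starts [50] → cuts [51]

All cut coordinates (distinct, sorted): [51, 151]

Fragment lengths:
  51→151: 100 bp
  151→51 (wrap): 193-151+51 = 93 bp

[93,100]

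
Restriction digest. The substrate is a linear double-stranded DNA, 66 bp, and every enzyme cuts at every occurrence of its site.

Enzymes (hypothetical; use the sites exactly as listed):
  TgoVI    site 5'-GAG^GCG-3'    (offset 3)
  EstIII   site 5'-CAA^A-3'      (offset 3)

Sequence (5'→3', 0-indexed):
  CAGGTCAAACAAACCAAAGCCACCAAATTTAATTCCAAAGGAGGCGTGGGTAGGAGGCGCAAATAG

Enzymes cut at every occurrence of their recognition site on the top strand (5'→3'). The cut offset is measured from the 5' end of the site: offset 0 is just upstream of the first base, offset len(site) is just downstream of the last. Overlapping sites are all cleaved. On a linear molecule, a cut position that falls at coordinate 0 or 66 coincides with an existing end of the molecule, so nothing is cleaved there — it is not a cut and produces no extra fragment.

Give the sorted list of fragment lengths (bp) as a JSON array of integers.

Per-enzyme occurrences:
  TgoVI (GAGGCG, off=3): starts [40, 53] → cuts [43, 56]
  EstIII (CAAA, off=3): starts [5, 9, 14, 23, 35, 59] → cuts [8, 12, 17, 26, 38, 62]

Pooled cuts: [8, 12, 17, 26, 38, 43, 56, 62]

Fragments:
  [0,8): 8 bp
  [8,12): 4 bp
  [12,17): 5 bp
  [17,26): 9 bp
  [26,38): 12 bp
  [38,43): 5 bp
  [43,56): 13 bp
  [56,62): 6 bp
  [62,66): 4 bp

[4,4,5,5,6,8,9,12,13]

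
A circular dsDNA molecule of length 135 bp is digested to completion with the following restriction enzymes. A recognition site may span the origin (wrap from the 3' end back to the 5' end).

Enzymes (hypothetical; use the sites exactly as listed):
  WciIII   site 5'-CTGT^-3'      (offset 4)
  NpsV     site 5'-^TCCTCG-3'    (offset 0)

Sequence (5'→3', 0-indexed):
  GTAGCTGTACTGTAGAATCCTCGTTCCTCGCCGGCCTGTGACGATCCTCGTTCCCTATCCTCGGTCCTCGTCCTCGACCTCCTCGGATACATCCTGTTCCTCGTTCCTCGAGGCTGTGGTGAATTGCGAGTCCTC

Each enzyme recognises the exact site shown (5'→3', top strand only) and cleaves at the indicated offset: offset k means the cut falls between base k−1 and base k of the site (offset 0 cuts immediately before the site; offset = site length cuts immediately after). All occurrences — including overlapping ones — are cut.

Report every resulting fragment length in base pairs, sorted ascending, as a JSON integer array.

Site scan:
  WciIII CTGT/4: at [4, 9, 35, 93, 113] ⇒ [8, 13, 39, 97, 117]
  NpsV TCCTCG/0: at [17, 24, 44, 57, 64, 70, 79, 97, 104, 130] ⇒ [17, 24, 44, 57, 64, 70, 79, 97, 104, 130]

All cut coordinates (distinct, sorted): [8, 13, 17, 24, 39, 44, 57, 64, 70, 79, 97, 104, 117, 130]

Fragment lengths:
  8→13: 5 bp
  13→17: 4 bp
  17→24: 7 bp
  24→39: 15 bp
  39→44: 5 bp
  44→57: 13 bp
  57→64: 7 bp
  64→70: 6 bp
  70→79: 9 bp
  79→97: 18 bp
  97→104: 7 bp
  104→117: 13 bp
  117→130: 13 bp
  130→8 (wrap): 135-130+8 = 13 bp

[4,5,5,6,7,7,7,9,13,13,13,13,15,18]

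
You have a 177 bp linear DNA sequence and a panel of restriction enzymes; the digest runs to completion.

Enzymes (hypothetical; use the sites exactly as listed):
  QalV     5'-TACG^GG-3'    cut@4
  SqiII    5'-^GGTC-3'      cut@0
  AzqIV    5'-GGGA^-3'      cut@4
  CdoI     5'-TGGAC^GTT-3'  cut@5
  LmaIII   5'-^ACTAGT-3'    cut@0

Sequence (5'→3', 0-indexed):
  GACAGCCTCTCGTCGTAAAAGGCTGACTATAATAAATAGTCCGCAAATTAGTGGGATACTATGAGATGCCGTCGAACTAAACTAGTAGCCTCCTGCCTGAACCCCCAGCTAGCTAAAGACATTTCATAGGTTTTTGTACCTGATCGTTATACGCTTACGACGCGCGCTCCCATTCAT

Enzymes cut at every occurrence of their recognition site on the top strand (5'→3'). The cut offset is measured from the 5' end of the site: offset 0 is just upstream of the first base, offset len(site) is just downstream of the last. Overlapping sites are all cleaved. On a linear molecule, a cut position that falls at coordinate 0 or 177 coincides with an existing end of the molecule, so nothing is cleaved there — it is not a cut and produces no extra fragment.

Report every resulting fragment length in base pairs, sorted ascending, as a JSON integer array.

Site scan:
  QalV (TACGGG, off=4): no sites
  SqiII (GGTC, off=0): no sites
  AzqIV (GGGA, off=4): starts [52] → cuts [56]
  CdoI (TGGACGTT, off=5): no sites
  LmaIII (ACTAGT, off=0): starts [80] → cuts [80]

All cut coordinates (distinct, sorted): [56, 80]

Fragments:
  [0,56): 56 bp
  [56,80): 24 bp
  [80,177): 97 bp

[24,56,97]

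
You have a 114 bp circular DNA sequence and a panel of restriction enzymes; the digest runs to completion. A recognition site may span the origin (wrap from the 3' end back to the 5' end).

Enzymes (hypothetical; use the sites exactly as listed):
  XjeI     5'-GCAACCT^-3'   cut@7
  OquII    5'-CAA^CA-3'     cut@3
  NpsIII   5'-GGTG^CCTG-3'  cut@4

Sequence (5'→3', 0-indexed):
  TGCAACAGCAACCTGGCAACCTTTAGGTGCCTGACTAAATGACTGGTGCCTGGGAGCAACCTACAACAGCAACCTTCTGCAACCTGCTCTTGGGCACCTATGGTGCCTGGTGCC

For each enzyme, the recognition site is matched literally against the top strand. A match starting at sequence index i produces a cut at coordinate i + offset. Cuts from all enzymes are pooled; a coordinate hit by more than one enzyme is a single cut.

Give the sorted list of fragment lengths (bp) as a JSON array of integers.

[4,7,7,7,8,9,9,10,14,19,20]

Per-enzyme occurrences:
  XjeI (GCAACCT, off=7): starts [7, 15, 55, 68, 78] → cuts [14, 22, 62, 75, 85]
  OquII (CAACA, off=3): starts [2, 63] → cuts [5, 66]
  NpsIII (GGTGCCTG, off=4): starts [25, 44, 101, 108] → cuts [29, 48, 105, 112]

Pooled cuts: [5, 14, 22, 29, 48, 62, 66, 75, 85, 105, 112]

Fragments:
  5→14: 9 bp
  14→22: 8 bp
  22→29: 7 bp
  29→48: 19 bp
  48→62: 14 bp
  62→66: 4 bp
  66→75: 9 bp
  75→85: 10 bp
  85→105: 20 bp
  105→112: 7 bp
  112→5 (wrap): 114-112+5 = 7 bp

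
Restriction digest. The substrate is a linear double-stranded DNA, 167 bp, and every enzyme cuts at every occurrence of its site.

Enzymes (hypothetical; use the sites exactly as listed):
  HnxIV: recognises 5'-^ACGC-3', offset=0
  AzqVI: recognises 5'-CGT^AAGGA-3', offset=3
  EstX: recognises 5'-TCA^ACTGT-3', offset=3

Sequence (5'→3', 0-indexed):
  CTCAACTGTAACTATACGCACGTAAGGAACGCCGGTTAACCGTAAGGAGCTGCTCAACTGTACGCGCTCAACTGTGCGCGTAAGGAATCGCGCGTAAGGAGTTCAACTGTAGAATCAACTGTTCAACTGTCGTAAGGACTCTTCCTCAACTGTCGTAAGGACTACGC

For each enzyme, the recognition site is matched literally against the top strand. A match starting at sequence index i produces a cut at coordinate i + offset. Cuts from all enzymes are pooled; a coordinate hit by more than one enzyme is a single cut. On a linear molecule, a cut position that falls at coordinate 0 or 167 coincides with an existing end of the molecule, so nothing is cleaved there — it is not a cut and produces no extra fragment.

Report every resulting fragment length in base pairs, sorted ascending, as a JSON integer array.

Site scan:
  HnxIV ACGC/0: at [15, 28, 61, 163] ⇒ [15, 28, 61, 163]
  AzqVI CGTAAGGA/3: at [20, 40, 78, 92, 130, 153] ⇒ [23, 43, 81, 95, 133, 156]
  EstX TCAACTGT/3: at [1, 53, 67, 102, 114, 122, 145] ⇒ [4, 56, 70, 105, 117, 125, 148]

All cut coordinates (distinct, sorted): [4, 15, 23, 28, 43, 56, 61, 70, 81, 95, 105, 117, 125, 133, 148, 156, 163]

Fragments:
  [0,4): 4 bp
  [4,15): 11 bp
  [15,23): 8 bp
  [23,28): 5 bp
  [28,43): 15 bp
  [43,56): 13 bp
  [56,61): 5 bp
  [61,70): 9 bp
  [70,81): 11 bp
  [81,95): 14 bp
  [95,105): 10 bp
  [105,117): 12 bp
  [117,125): 8 bp
  [125,133): 8 bp
  [133,148): 15 bp
  [148,156): 8 bp
  [156,163): 7 bp
  [163,167): 4 bp

[4,4,5,5,7,8,8,8,8,9,10,11,11,12,13,14,15,15]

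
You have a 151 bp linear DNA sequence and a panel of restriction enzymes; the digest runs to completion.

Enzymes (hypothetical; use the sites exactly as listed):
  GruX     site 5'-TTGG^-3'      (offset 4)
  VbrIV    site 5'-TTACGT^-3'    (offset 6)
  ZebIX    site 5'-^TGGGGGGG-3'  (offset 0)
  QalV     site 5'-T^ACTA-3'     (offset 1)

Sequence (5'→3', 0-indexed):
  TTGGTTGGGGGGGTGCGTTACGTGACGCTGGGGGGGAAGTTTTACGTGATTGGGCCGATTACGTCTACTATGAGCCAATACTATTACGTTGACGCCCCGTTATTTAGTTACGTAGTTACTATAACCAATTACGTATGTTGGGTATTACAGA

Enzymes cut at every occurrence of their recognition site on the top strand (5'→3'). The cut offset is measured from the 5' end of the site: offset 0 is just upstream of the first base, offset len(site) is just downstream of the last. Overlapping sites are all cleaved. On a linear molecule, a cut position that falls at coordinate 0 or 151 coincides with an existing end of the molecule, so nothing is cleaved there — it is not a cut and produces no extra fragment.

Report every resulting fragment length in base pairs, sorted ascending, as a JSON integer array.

Per-enzyme occurrences:
  GruX TTGG/4: at [0, 4, 49, 137] ⇒ [4, 8, 53, 141]
  VbrIV TTACGT/6: at [17, 41, 58, 83, 107, 128] ⇒ [23, 47, 64, 89, 113, 134]
  ZebIX TGGGGGGG/0: at [5, 28] ⇒ [5, 28]
  QalV TACTA/1: at [65, 78, 116] ⇒ [66, 79, 117]

All cut coordinates (distinct, sorted): [4, 5, 8, 23, 28, 47, 53, 64, 66, 79, 89, 113, 117, 134, 141]

Fragment lengths:
  [0,4): 4 bp
  [4,5): 1 bp
  [5,8): 3 bp
  [8,23): 15 bp
  [23,28): 5 bp
  [28,47): 19 bp
  [47,53): 6 bp
  [53,64): 11 bp
  [64,66): 2 bp
  [66,79): 13 bp
  [79,89): 10 bp
  [89,113): 24 bp
  [113,117): 4 bp
  [117,134): 17 bp
  [134,141): 7 bp
  [141,151): 10 bp

[1,2,3,4,4,5,6,7,10,10,11,13,15,17,19,24]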